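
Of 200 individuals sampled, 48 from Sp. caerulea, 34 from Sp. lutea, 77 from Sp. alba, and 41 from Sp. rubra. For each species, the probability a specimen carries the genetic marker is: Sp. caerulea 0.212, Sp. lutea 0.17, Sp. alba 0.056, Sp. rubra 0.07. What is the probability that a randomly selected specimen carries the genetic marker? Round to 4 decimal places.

Compute prior × likelihood for every hypothesis:
  Sp. caerulea: 0.24 × 0.212 = 0.05088
  Sp. lutea: 0.17 × 0.17 = 0.0289
  Sp. alba: 0.385 × 0.056 = 0.02156
  Sp. rubra: 0.205 × 0.07 = 0.01435
P(marker) = 0.05088 + 0.0289 + 0.02156 + 0.01435 = 0.11569 → 0.1157.

0.1157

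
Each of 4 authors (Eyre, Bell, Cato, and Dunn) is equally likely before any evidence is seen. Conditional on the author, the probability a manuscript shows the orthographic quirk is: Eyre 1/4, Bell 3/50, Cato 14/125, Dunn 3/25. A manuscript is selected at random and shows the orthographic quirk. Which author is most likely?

Eyre

Since the prior is uniform, the posterior is proportional to the likelihood:
  Eyre: 0.25
  Bell: 0.06
  Cato: 0.112
  Dunn: 0.12
Total = 0.542.
Largest term belongs to Eyre, so Eyre is most probable.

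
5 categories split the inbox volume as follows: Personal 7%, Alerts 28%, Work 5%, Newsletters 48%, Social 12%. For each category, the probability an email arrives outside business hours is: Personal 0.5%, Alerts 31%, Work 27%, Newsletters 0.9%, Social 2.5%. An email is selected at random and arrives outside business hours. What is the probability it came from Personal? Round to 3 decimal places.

0.003

Compute prior × likelihood for every hypothesis:
  Personal: 0.07 × 0.005 = 0.00035
  Alerts: 0.28 × 0.31 = 0.0868
  Work: 0.05 × 0.27 = 0.0135
  Newsletters: 0.48 × 0.009 = 0.00432
  Social: 0.12 × 0.025 = 0.003
Normalizing constant = 0.10797.
P(Personal | evidence) = 0.00035 / 0.10797 ≈ 0.003.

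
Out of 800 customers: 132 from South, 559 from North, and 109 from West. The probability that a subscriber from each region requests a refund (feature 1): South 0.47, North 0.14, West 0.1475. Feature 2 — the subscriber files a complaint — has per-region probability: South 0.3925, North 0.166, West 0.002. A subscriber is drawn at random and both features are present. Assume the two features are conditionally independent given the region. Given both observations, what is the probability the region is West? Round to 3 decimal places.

0.001

Prior × likelihood for each hypothesis:
  South: 0.165 × 0.47 × 0.3925 = 0.030438375
  North: 0.69875 × 0.14 × 0.166 = 0.01623895
  West: 0.13625 × 0.1475 × 0.002 = 0.00004019375
Normalizing constant = 0.04671751875.
P(West | evidence) = 0.00004019375 / 0.04671751875 ≈ 0.001.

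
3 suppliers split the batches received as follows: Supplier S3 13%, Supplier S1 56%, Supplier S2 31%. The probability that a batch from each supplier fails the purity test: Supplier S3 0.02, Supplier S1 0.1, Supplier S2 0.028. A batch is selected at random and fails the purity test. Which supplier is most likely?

Supplier S1

Unnormalized posteriors (prior × likelihood):
  Supplier S3: 0.13 × 0.02 = 0.0026
  Supplier S1: 0.56 × 0.1 = 0.056
  Supplier S2: 0.31 × 0.028 = 0.00868
Total = 0.06728.
Largest term belongs to Supplier S1, so Supplier S1 is most probable.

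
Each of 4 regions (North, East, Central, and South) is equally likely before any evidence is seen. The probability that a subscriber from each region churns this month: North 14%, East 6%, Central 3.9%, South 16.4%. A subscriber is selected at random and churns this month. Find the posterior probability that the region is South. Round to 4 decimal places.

Since the prior is uniform, the posterior is proportional to the likelihood:
  North: 0.14
  East: 0.06
  Central: 0.039
  South: 0.164
Normalizing constant = 0.403.
P(South | evidence) = 0.164 / 0.403 ≈ 0.4069.

0.4069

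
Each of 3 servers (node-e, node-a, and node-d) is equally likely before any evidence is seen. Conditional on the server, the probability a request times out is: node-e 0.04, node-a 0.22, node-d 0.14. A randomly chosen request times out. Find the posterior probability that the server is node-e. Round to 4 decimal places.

Since the prior is uniform, the posterior is proportional to the likelihood:
  node-e: 0.04
  node-a: 0.22
  node-d: 0.14
Total = 0.4.
P(node-e | evidence) = 0.04 / 0.4 ≈ 0.1000.

0.1000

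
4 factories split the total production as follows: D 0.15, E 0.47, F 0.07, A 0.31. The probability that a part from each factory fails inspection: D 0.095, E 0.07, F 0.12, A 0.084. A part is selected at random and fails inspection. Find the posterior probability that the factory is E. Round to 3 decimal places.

Prior × likelihood for each hypothesis:
  D: 0.15 × 0.095 = 0.01425
  E: 0.47 × 0.07 = 0.0329
  F: 0.07 × 0.12 = 0.0084
  A: 0.31 × 0.084 = 0.02604
Sum = 0.08159.
P(E | evidence) = 0.0329 / 0.08159 ≈ 0.403.

0.403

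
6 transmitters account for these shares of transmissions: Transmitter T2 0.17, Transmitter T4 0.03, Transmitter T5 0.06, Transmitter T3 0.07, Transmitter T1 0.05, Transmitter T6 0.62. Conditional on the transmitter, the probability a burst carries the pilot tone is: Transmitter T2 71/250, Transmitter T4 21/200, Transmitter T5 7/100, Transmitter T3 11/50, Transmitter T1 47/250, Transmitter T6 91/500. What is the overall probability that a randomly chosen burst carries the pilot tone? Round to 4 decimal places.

Prior × likelihood for each hypothesis:
  Transmitter T2: 0.17 × 0.284 = 0.04828
  Transmitter T4: 0.03 × 0.105 = 0.00315
  Transmitter T5: 0.06 × 0.07 = 0.0042
  Transmitter T3: 0.07 × 0.22 = 0.0154
  Transmitter T1: 0.05 × 0.188 = 0.0094
  Transmitter T6: 0.62 × 0.182 = 0.11284
P(pilot) = 0.04828 + 0.00315 + 0.0042 + 0.0154 + 0.0094 + 0.11284 = 0.19327 → 0.1933.

0.1933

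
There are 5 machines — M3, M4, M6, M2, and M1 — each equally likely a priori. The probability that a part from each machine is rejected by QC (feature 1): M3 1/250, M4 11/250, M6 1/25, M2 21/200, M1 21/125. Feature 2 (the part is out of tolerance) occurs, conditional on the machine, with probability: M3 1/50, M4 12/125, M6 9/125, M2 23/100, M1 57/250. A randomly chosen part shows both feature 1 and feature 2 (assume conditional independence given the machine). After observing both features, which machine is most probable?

With a uniform prior (1/5 each), posterior ∝ likelihood:
  M3: 0.004 × 0.02 = 0.00008
  M4: 0.044 × 0.096 = 0.004224
  M6: 0.04 × 0.072 = 0.00288
  M2: 0.105 × 0.23 = 0.02415
  M1: 0.168 × 0.228 = 0.038304
Normalizing constant = 0.069638.
Largest term belongs to M1, so M1 is most probable.

M1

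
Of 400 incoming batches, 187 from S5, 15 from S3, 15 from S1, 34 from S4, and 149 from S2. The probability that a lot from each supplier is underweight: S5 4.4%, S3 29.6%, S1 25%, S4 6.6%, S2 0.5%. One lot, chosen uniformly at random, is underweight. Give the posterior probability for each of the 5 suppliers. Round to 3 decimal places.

S5 0.424, S3 0.229, S1 0.193, S4 0.116, S2 0.038

By Bayes' rule, posterior ∝ prior × likelihood:
  S5: 0.4675 × 0.044 = 0.02057
  S3: 0.0375 × 0.296 = 0.0111
  S1: 0.0375 × 0.25 = 0.009375
  S4: 0.085 × 0.066 = 0.00561
  S2: 0.3725 × 0.005 = 0.0018625
Total = 0.0485175.
P(S5 | underweight) = 0.02057/0.0485175 ≈ 0.424
P(S3 | underweight) = 0.0111/0.0485175 ≈ 0.229
P(S1 | underweight) = 0.009375/0.0485175 ≈ 0.193
P(S4 | underweight) = 0.00561/0.0485175 ≈ 0.116
P(S2 | underweight) = 0.0018625/0.0485175 ≈ 0.038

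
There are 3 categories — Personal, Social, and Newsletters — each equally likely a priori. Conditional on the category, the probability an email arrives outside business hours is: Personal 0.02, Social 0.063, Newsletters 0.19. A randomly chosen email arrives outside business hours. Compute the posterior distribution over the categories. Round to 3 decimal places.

With a uniform prior (1/3 each), posterior ∝ likelihood:
  Personal: 0.02
  Social: 0.063
  Newsletters: 0.19
Sum = 0.273.
P(Personal | off-hours) = 0.02/0.273 ≈ 0.073
P(Social | off-hours) = 0.063/0.273 ≈ 0.231
P(Newsletters | off-hours) = 0.19/0.273 ≈ 0.696
(Check: 0.073+0.231+0.696 = 1.000.)

Personal 0.073, Social 0.231, Newsletters 0.696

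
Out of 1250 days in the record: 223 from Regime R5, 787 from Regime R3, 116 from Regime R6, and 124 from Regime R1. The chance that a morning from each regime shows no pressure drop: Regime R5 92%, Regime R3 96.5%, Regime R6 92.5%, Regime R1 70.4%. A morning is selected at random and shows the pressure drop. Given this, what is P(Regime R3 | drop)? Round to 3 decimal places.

Taking complements, P(drop | each) = Regime R5 0.08, Regime R3 0.035, Regime R6 0.075, Regime R1 0.296.
Prior × likelihood for each hypothesis:
  Regime R5: 0.1784 × 0.08 = 0.014272
  Regime R3: 0.6296 × 0.035 = 0.022036
  Regime R6: 0.0928 × 0.075 = 0.00696
  Regime R1: 0.0992 × 0.296 = 0.0293632
Sum = 0.0726312.
P(Regime R3 | evidence) = 0.022036 / 0.0726312 ≈ 0.303.

0.303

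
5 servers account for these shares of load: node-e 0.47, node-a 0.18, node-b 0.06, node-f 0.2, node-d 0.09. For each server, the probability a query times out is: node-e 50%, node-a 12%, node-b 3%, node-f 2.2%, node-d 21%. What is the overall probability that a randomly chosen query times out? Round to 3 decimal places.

0.282

By Bayes' rule, posterior ∝ prior × likelihood:
  node-e: 0.47 × 0.5 = 0.235
  node-a: 0.18 × 0.12 = 0.0216
  node-b: 0.06 × 0.03 = 0.0018
  node-f: 0.2 × 0.022 = 0.0044
  node-d: 0.09 × 0.21 = 0.0189
P(timeout) = 0.235 + 0.0216 + 0.0018 + 0.0044 + 0.0189 = 0.2817 → 0.282.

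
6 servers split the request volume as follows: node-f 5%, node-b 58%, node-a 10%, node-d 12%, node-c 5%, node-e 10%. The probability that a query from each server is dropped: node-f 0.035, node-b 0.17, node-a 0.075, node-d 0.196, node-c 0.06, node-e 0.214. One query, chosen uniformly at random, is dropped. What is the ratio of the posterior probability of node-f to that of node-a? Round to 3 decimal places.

Prior × likelihood for each hypothesis:
  node-f: 0.05 × 0.035 = 0.00175
  node-b: 0.58 × 0.17 = 0.0986
  node-a: 0.1 × 0.075 = 0.0075
  node-d: 0.12 × 0.196 = 0.02352
  node-c: 0.05 × 0.06 = 0.003
  node-e: 0.1 × 0.214 = 0.0214
Normalizing constant = 0.15577.
The ratio is 0.00175 / 0.0075 (the normalizer cancels) = 0.233.

0.233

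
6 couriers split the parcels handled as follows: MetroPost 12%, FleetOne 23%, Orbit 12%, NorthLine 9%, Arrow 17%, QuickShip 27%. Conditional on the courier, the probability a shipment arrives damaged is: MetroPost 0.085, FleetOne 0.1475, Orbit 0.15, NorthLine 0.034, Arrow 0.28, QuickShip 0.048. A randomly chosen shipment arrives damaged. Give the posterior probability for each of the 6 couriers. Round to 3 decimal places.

Unnormalized posteriors (prior × likelihood):
  MetroPost: 0.12 × 0.085 = 0.0102
  FleetOne: 0.23 × 0.1475 = 0.033925
  Orbit: 0.12 × 0.15 = 0.018
  NorthLine: 0.09 × 0.034 = 0.00306
  Arrow: 0.17 × 0.28 = 0.0476
  QuickShip: 0.27 × 0.048 = 0.01296
Sum = 0.125745.
P(MetroPost | damaged) = 0.0102/0.125745 ≈ 0.081
P(FleetOne | damaged) = 0.033925/0.125745 ≈ 0.270
P(Orbit | damaged) = 0.018/0.125745 ≈ 0.143
P(NorthLine | damaged) = 0.00306/0.125745 ≈ 0.024
P(Arrow | damaged) = 0.0476/0.125745 ≈ 0.379
P(QuickShip | damaged) = 0.01296/0.125745 ≈ 0.103

MetroPost 0.081, FleetOne 0.270, Orbit 0.143, NorthLine 0.024, Arrow 0.379, QuickShip 0.103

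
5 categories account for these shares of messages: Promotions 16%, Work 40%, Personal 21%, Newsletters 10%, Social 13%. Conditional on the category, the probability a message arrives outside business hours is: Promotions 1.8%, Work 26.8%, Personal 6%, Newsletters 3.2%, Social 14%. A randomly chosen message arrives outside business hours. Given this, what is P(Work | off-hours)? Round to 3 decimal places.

0.744

Compute prior × likelihood for every hypothesis:
  Promotions: 0.16 × 0.018 = 0.00288
  Work: 0.4 × 0.268 = 0.1072
  Personal: 0.21 × 0.06 = 0.0126
  Newsletters: 0.1 × 0.032 = 0.0032
  Social: 0.13 × 0.14 = 0.0182
Sum = 0.14408.
P(Work | evidence) = 0.1072 / 0.14408 ≈ 0.744.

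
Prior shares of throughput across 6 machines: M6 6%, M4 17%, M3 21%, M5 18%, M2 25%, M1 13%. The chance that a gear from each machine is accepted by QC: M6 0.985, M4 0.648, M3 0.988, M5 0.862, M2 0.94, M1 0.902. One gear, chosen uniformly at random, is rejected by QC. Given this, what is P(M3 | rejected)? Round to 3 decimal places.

Taking complements, P(rejected | each) = M6 0.015, M4 0.352, M3 0.012, M5 0.138, M2 0.06, M1 0.098.
Prior × likelihood for each hypothesis:
  M6: 0.06 × 0.015 = 0.0009
  M4: 0.17 × 0.352 = 0.05984
  M3: 0.21 × 0.012 = 0.00252
  M5: 0.18 × 0.138 = 0.02484
  M2: 0.25 × 0.06 = 0.015
  M1: 0.13 × 0.098 = 0.01274
Total = 0.11584.
P(M3 | evidence) = 0.00252 / 0.11584 ≈ 0.022.

0.022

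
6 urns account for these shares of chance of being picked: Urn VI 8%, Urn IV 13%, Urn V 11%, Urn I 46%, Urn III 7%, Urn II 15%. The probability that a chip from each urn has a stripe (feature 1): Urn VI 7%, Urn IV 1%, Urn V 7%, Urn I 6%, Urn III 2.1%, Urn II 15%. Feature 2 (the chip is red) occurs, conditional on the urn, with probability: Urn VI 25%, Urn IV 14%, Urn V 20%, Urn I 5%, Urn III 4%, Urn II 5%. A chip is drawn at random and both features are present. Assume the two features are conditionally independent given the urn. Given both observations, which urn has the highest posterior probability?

Compute prior × likelihood for every hypothesis:
  Urn VI: 0.08 × 0.07 × 0.25 = 0.0014
  Urn IV: 0.13 × 0.01 × 0.14 = 0.000182
  Urn V: 0.11 × 0.07 × 0.2 = 0.00154
  Urn I: 0.46 × 0.06 × 0.05 = 0.00138
  Urn III: 0.07 × 0.021 × 0.04 = 0.0000588
  Urn II: 0.15 × 0.15 × 0.05 = 0.001125
Sum = 0.0056858.
Largest term belongs to Urn V, so Urn V is most probable.

Urn V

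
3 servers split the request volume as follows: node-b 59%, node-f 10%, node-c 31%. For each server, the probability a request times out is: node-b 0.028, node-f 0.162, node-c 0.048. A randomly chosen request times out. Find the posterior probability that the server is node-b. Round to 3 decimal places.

0.347

Prior × likelihood for each hypothesis:
  node-b: 0.59 × 0.028 = 0.01652
  node-f: 0.1 × 0.162 = 0.0162
  node-c: 0.31 × 0.048 = 0.01488
Sum = 0.0476.
P(node-b | evidence) = 0.01652 / 0.0476 ≈ 0.347.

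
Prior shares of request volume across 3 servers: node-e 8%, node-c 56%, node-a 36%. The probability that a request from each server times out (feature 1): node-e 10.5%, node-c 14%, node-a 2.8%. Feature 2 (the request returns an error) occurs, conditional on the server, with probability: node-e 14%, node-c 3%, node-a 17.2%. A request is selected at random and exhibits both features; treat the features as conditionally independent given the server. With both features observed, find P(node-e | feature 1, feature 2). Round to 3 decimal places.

Unnormalized posteriors (prior × likelihood):
  node-e: 0.08 × 0.105 × 0.14 = 0.001176
  node-c: 0.56 × 0.14 × 0.03 = 0.002352
  node-a: 0.36 × 0.028 × 0.172 = 0.00173376
Normalizing constant = 0.00526176.
P(node-e | evidence) = 0.001176 / 0.00526176 ≈ 0.223.

0.223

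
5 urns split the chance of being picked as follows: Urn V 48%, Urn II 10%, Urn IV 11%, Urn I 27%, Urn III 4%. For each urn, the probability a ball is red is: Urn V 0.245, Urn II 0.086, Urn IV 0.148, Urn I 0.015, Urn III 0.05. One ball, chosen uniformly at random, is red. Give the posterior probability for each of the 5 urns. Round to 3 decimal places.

Compute prior × likelihood for every hypothesis:
  Urn V: 0.48 × 0.245 = 0.1176
  Urn II: 0.1 × 0.086 = 0.0086
  Urn IV: 0.11 × 0.148 = 0.01628
  Urn I: 0.27 × 0.015 = 0.00405
  Urn III: 0.04 × 0.05 = 0.002
Total = 0.14853.
P(Urn V | red) = 0.1176/0.14853 ≈ 0.792
P(Urn II | red) = 0.0086/0.14853 ≈ 0.058
P(Urn IV | red) = 0.01628/0.14853 ≈ 0.110
P(Urn I | red) = 0.00405/0.14853 ≈ 0.027
P(Urn III | red) = 0.002/0.14853 ≈ 0.013

Urn V 0.792, Urn II 0.058, Urn IV 0.110, Urn I 0.027, Urn III 0.013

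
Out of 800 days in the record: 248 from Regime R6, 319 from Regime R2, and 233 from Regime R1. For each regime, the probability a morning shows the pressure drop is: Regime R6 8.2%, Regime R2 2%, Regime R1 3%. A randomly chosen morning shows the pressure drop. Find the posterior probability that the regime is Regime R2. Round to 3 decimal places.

0.189

Unnormalized posteriors (prior × likelihood):
  Regime R6: 0.31 × 0.082 = 0.02542
  Regime R2: 0.39875 × 0.02 = 0.007975
  Regime R1: 0.29125 × 0.03 = 0.0087375
Normalizing constant = 0.0421325.
P(Regime R2 | evidence) = 0.007975 / 0.0421325 ≈ 0.189.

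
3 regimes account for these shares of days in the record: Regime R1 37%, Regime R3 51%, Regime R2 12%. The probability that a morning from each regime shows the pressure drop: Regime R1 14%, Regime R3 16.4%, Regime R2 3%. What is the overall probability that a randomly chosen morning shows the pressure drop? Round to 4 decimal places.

0.1390

Compute prior × likelihood for every hypothesis:
  Regime R1: 0.37 × 0.14 = 0.0518
  Regime R3: 0.51 × 0.164 = 0.08364
  Regime R2: 0.12 × 0.03 = 0.0036
P(drop) = 0.0518 + 0.08364 + 0.0036 = 0.13904 → 0.1390.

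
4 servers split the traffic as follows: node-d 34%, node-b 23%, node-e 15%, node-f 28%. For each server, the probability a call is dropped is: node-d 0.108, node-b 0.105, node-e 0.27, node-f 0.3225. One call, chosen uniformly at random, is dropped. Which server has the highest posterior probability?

Prior × likelihood for each hypothesis:
  node-d: 0.34 × 0.108 = 0.03672
  node-b: 0.23 × 0.105 = 0.02415
  node-e: 0.15 × 0.27 = 0.0405
  node-f: 0.28 × 0.3225 = 0.0903
Sum = 0.19167.
Largest term belongs to node-f, so node-f is most probable.

node-f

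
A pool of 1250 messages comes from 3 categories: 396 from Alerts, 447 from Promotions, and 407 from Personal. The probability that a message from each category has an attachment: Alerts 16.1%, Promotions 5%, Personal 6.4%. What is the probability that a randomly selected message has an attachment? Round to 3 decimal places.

0.090

Compute prior × likelihood for every hypothesis:
  Alerts: 0.3168 × 0.161 = 0.0510048
  Promotions: 0.3576 × 0.05 = 0.01788
  Personal: 0.3256 × 0.064 = 0.0208384
P(attachment) = 0.0510048 + 0.01788 + 0.0208384 = 0.0897232 → 0.090.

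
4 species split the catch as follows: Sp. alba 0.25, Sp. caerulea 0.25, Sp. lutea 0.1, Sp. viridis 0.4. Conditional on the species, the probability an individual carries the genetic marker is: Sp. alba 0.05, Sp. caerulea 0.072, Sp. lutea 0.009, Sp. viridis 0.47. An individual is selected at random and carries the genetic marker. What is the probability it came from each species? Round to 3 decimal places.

Sp. alba 0.057, Sp. caerulea 0.082, Sp. lutea 0.004, Sp. viridis 0.857

Unnormalized posteriors (prior × likelihood):
  Sp. alba: 0.25 × 0.05 = 0.0125
  Sp. caerulea: 0.25 × 0.072 = 0.018
  Sp. lutea: 0.1 × 0.009 = 0.0009
  Sp. viridis: 0.4 × 0.47 = 0.188
Sum = 0.2194.
P(Sp. alba | marker) = 0.0125/0.2194 ≈ 0.057
P(Sp. caerulea | marker) = 0.018/0.2194 ≈ 0.082
P(Sp. lutea | marker) = 0.0009/0.2194 ≈ 0.004
P(Sp. viridis | marker) = 0.188/0.2194 ≈ 0.857
(Check: 0.057+0.082+0.004+0.857 = 1.000.)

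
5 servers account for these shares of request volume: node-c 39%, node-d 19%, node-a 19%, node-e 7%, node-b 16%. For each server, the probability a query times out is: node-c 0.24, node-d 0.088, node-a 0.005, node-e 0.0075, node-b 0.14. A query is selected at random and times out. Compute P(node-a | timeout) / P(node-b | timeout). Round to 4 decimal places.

0.0424

Unnormalized posteriors (prior × likelihood):
  node-c: 0.39 × 0.24 = 0.0936
  node-d: 0.19 × 0.088 = 0.01672
  node-a: 0.19 × 0.005 = 0.00095
  node-e: 0.07 × 0.0075 = 0.000525
  node-b: 0.16 × 0.14 = 0.0224
Total = 0.134195.
The ratio is 0.00095 / 0.0224 (the normalizer cancels) = 0.0424.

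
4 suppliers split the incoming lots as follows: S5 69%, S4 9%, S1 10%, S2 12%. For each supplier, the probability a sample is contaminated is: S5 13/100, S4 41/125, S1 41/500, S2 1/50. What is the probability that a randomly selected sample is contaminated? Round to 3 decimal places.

0.130

Unnormalized posteriors (prior × likelihood):
  S5: 0.69 × 0.13 = 0.0897
  S4: 0.09 × 0.328 = 0.02952
  S1: 0.1 × 0.082 = 0.0082
  S2: 0.12 × 0.02 = 0.0024
P(contaminated) = 0.0897 + 0.02952 + 0.0082 + 0.0024 = 0.12982 → 0.130.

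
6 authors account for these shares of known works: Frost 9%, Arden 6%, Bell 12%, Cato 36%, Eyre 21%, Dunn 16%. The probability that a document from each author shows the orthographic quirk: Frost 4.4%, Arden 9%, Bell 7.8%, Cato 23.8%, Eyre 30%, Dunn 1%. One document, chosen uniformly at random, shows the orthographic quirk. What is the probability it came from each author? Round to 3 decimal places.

Unnormalized posteriors (prior × likelihood):
  Frost: 0.09 × 0.044 = 0.00396
  Arden: 0.06 × 0.09 = 0.0054
  Bell: 0.12 × 0.078 = 0.00936
  Cato: 0.36 × 0.238 = 0.08568
  Eyre: 0.21 × 0.3 = 0.063
  Dunn: 0.16 × 0.01 = 0.0016
Total = 0.169.
P(Frost | quirk) = 0.00396/0.169 ≈ 0.023
P(Arden | quirk) = 0.0054/0.169 ≈ 0.032
P(Bell | quirk) = 0.00936/0.169 ≈ 0.055
P(Cato | quirk) = 0.08568/0.169 ≈ 0.507
P(Eyre | quirk) = 0.063/0.169 ≈ 0.373
P(Dunn | quirk) = 0.0016/0.169 ≈ 0.009

Frost 0.023, Arden 0.032, Bell 0.055, Cato 0.507, Eyre 0.373, Dunn 0.009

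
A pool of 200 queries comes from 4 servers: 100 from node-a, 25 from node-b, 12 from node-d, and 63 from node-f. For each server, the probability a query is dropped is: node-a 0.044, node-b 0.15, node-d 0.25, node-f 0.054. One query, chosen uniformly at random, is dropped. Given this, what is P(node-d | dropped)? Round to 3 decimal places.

0.206

Prior × likelihood for each hypothesis:
  node-a: 0.5 × 0.044 = 0.022
  node-b: 0.125 × 0.15 = 0.01875
  node-d: 0.06 × 0.25 = 0.015
  node-f: 0.315 × 0.054 = 0.01701
Sum = 0.07276.
P(node-d | evidence) = 0.015 / 0.07276 ≈ 0.206.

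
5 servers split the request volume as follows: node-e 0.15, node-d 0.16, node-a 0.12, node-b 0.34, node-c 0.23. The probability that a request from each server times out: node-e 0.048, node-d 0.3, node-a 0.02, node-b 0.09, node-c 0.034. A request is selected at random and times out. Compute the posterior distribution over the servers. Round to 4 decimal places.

Prior × likelihood for each hypothesis:
  node-e: 0.15 × 0.048 = 0.0072
  node-d: 0.16 × 0.3 = 0.048
  node-a: 0.12 × 0.02 = 0.0024
  node-b: 0.34 × 0.09 = 0.0306
  node-c: 0.23 × 0.034 = 0.00782
Normalizing constant = 0.09602.
P(node-e | timeout) = 0.0072/0.09602 ≈ 0.0750
P(node-d | timeout) = 0.048/0.09602 ≈ 0.4999
P(node-a | timeout) = 0.0024/0.09602 ≈ 0.0250
P(node-b | timeout) = 0.0306/0.09602 ≈ 0.3187
P(node-c | timeout) = 0.00782/0.09602 ≈ 0.0814
(Check: 0.0750+0.4999+0.0250+0.3187+0.0814 = 1.0000.)

node-e 0.0750, node-d 0.4999, node-a 0.0250, node-b 0.3187, node-c 0.0814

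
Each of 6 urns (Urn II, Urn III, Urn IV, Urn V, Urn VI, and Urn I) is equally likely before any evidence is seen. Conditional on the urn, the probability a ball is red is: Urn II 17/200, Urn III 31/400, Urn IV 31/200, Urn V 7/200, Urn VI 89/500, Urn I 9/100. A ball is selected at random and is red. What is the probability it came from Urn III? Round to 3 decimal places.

0.125

Since the prior is uniform, the posterior is proportional to the likelihood:
  Urn II: 0.085
  Urn III: 0.0775
  Urn IV: 0.155
  Urn V: 0.035
  Urn VI: 0.178
  Urn I: 0.09
Sum = 0.6205.
P(Urn III | evidence) = 0.0775 / 0.6205 ≈ 0.125.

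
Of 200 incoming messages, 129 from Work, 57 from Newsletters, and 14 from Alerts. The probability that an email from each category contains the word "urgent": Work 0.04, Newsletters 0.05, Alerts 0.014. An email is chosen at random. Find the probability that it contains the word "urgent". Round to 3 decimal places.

Prior × likelihood for each hypothesis:
  Work: 0.645 × 0.04 = 0.0258
  Newsletters: 0.285 × 0.05 = 0.01425
  Alerts: 0.07 × 0.014 = 0.00098
P(urgent-flag) = 0.0258 + 0.01425 + 0.00098 = 0.04103 → 0.041.

0.041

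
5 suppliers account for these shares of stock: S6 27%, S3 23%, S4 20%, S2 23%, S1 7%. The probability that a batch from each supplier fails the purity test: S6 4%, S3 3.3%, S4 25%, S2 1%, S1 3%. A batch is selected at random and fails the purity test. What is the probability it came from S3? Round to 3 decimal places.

Compute prior × likelihood for every hypothesis:
  S6: 0.27 × 0.04 = 0.0108
  S3: 0.23 × 0.033 = 0.00759
  S4: 0.2 × 0.25 = 0.05
  S2: 0.23 × 0.01 = 0.0023
  S1: 0.07 × 0.03 = 0.0021
Total = 0.07279.
P(S3 | evidence) = 0.00759 / 0.07279 ≈ 0.104.

0.104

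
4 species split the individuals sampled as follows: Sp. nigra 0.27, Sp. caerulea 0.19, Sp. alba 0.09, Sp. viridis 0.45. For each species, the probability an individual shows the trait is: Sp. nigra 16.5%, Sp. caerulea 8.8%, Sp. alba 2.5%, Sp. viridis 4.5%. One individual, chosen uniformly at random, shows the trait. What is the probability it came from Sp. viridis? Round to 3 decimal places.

Prior × likelihood for each hypothesis:
  Sp. nigra: 0.27 × 0.165 = 0.04455
  Sp. caerulea: 0.19 × 0.088 = 0.01672
  Sp. alba: 0.09 × 0.025 = 0.00225
  Sp. viridis: 0.45 × 0.045 = 0.02025
Total = 0.08377.
P(Sp. viridis | evidence) = 0.02025 / 0.08377 ≈ 0.242.

0.242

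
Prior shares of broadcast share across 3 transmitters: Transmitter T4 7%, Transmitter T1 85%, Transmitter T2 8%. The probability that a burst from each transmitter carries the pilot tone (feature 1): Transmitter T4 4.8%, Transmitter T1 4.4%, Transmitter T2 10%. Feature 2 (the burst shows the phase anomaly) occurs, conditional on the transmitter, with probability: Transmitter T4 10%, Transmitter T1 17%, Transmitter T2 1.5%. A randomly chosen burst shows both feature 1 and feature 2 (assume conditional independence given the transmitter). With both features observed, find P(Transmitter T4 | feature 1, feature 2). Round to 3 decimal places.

0.049

Prior × likelihood for each hypothesis:
  Transmitter T4: 0.07 × 0.048 × 0.1 = 0.000336
  Transmitter T1: 0.85 × 0.044 × 0.17 = 0.006358
  Transmitter T2: 0.08 × 0.1 × 0.015 = 0.00012
Total = 0.006814.
P(Transmitter T4 | evidence) = 0.000336 / 0.006814 ≈ 0.049.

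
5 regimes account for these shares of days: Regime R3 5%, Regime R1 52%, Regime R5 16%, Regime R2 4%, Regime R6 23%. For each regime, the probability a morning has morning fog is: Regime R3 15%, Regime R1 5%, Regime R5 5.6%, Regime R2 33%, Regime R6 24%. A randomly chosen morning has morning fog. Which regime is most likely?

Regime R6

Unnormalized posteriors (prior × likelihood):
  Regime R3: 0.05 × 0.15 = 0.0075
  Regime R1: 0.52 × 0.05 = 0.026
  Regime R5: 0.16 × 0.056 = 0.00896
  Regime R2: 0.04 × 0.33 = 0.0132
  Regime R6: 0.23 × 0.24 = 0.0552
Normalizing constant = 0.11086.
Largest term belongs to Regime R6, so Regime R6 is most probable.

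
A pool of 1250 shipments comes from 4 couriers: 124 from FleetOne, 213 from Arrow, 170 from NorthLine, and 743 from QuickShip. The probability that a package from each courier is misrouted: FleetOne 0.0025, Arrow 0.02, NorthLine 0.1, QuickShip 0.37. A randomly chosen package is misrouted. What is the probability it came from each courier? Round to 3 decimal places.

FleetOne 0.001, Arrow 0.014, NorthLine 0.057, QuickShip 0.927

Unnormalized posteriors (prior × likelihood):
  FleetOne: 0.0992 × 0.0025 = 0.000248
  Arrow: 0.1704 × 0.02 = 0.003408
  NorthLine: 0.136 × 0.1 = 0.0136
  QuickShip: 0.5944 × 0.37 = 0.219928
Normalizing constant = 0.237184.
P(FleetOne | misrouted) = 0.000248/0.237184 ≈ 0.001
P(Arrow | misrouted) = 0.003408/0.237184 ≈ 0.014
P(NorthLine | misrouted) = 0.0136/0.237184 ≈ 0.057
P(QuickShip | misrouted) = 0.219928/0.237184 ≈ 0.927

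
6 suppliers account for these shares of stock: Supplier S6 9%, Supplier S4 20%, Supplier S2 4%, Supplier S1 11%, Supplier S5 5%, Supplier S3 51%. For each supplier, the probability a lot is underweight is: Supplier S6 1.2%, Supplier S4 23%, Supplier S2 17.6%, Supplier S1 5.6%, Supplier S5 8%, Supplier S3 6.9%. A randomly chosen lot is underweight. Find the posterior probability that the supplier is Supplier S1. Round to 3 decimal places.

By Bayes' rule, posterior ∝ prior × likelihood:
  Supplier S6: 0.09 × 0.012 = 0.00108
  Supplier S4: 0.2 × 0.23 = 0.046
  Supplier S2: 0.04 × 0.176 = 0.00704
  Supplier S1: 0.11 × 0.056 = 0.00616
  Supplier S5: 0.05 × 0.08 = 0.004
  Supplier S3: 0.51 × 0.069 = 0.03519
Sum = 0.09947.
P(Supplier S1 | evidence) = 0.00616 / 0.09947 ≈ 0.062.

0.062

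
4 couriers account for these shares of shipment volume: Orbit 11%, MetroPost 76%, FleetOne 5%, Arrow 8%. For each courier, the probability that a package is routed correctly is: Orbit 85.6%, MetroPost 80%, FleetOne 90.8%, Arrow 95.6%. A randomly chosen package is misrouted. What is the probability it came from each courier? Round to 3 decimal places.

Orbit 0.090, MetroPost 0.864, FleetOne 0.026, Arrow 0.020

Taking complements, P(misrouted | each) = Orbit 0.144, MetroPost 0.2, FleetOne 0.092, Arrow 0.044.
Prior × likelihood for each hypothesis:
  Orbit: 0.11 × 0.144 = 0.01584
  MetroPost: 0.76 × 0.2 = 0.152
  FleetOne: 0.05 × 0.092 = 0.0046
  Arrow: 0.08 × 0.044 = 0.00352
Total = 0.17596.
P(Orbit | misrouted) = 0.01584/0.17596 ≈ 0.090
P(MetroPost | misrouted) = 0.152/0.17596 ≈ 0.864
P(FleetOne | misrouted) = 0.0046/0.17596 ≈ 0.026
P(Arrow | misrouted) = 0.00352/0.17596 ≈ 0.020
(Check: 0.090+0.864+0.026+0.020 = 1.000.)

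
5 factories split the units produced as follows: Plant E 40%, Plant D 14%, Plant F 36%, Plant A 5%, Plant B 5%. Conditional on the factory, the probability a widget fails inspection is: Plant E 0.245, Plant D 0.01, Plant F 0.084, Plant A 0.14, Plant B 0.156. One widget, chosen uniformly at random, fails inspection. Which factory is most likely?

Prior × likelihood for each hypothesis:
  Plant E: 0.4 × 0.245 = 0.098
  Plant D: 0.14 × 0.01 = 0.0014
  Plant F: 0.36 × 0.084 = 0.03024
  Plant A: 0.05 × 0.14 = 0.007
  Plant B: 0.05 × 0.156 = 0.0078
Sum = 0.14444.
Largest term belongs to Plant E, so Plant E is most probable.

Plant E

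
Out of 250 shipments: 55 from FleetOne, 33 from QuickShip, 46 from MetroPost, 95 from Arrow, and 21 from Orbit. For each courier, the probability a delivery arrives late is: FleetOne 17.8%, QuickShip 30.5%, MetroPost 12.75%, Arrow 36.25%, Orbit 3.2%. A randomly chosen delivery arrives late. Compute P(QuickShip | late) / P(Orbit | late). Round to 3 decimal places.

Prior × likelihood for each hypothesis:
  FleetOne: 0.22 × 0.178 = 0.03916
  QuickShip: 0.132 × 0.305 = 0.04026
  MetroPost: 0.184 × 0.1275 = 0.02346
  Arrow: 0.38 × 0.3625 = 0.13775
  Orbit: 0.084 × 0.032 = 0.002688
Total = 0.243318.
The ratio is 0.04026 / 0.002688 (the normalizer cancels) = 14.978.

14.978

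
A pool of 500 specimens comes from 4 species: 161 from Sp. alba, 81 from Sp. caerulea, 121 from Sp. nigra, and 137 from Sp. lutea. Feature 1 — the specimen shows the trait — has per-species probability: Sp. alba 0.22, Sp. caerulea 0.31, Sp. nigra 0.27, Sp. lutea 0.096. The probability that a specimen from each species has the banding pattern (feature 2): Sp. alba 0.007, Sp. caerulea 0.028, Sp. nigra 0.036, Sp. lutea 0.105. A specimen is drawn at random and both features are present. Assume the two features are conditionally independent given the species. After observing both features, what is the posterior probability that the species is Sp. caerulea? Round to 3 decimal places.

0.200

Unnormalized posteriors (prior × likelihood):
  Sp. alba: 0.322 × 0.22 × 0.007 = 0.00049588
  Sp. caerulea: 0.162 × 0.31 × 0.028 = 0.00140616
  Sp. nigra: 0.242 × 0.27 × 0.036 = 0.00235224
  Sp. lutea: 0.274 × 0.096 × 0.105 = 0.00276192
Sum = 0.0070162.
P(Sp. caerulea | evidence) = 0.00140616 / 0.0070162 ≈ 0.200.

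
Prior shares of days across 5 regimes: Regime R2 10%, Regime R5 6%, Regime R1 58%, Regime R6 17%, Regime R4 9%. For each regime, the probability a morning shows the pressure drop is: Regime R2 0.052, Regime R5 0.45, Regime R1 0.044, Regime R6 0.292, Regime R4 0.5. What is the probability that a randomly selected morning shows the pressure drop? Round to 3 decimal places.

0.152

By Bayes' rule, posterior ∝ prior × likelihood:
  Regime R2: 0.1 × 0.052 = 0.0052
  Regime R5: 0.06 × 0.45 = 0.027
  Regime R1: 0.58 × 0.044 = 0.02552
  Regime R6: 0.17 × 0.292 = 0.04964
  Regime R4: 0.09 × 0.5 = 0.045
P(drop) = 0.0052 + 0.027 + 0.02552 + 0.04964 + 0.045 = 0.15236 → 0.152.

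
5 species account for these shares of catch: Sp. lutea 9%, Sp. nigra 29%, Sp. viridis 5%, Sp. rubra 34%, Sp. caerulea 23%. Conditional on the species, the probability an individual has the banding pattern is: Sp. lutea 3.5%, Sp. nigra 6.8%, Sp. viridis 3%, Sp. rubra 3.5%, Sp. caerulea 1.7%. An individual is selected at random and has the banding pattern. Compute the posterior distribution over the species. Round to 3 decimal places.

Compute prior × likelihood for every hypothesis:
  Sp. lutea: 0.09 × 0.035 = 0.00315
  Sp. nigra: 0.29 × 0.068 = 0.01972
  Sp. viridis: 0.05 × 0.03 = 0.0015
  Sp. rubra: 0.34 × 0.035 = 0.0119
  Sp. caerulea: 0.23 × 0.017 = 0.00391
Sum = 0.04018.
P(Sp. lutea | banded) = 0.00315/0.04018 ≈ 0.078
P(Sp. nigra | banded) = 0.01972/0.04018 ≈ 0.491
P(Sp. viridis | banded) = 0.0015/0.04018 ≈ 0.037
P(Sp. rubra | banded) = 0.0119/0.04018 ≈ 0.296
P(Sp. caerulea | banded) = 0.00391/0.04018 ≈ 0.097

Sp. lutea 0.078, Sp. nigra 0.491, Sp. viridis 0.037, Sp. rubra 0.296, Sp. caerulea 0.097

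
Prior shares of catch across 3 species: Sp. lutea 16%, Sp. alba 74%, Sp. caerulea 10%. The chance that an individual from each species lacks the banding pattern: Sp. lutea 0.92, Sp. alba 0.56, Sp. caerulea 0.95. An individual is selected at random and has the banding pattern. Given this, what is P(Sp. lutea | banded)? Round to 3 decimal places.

Taking complements, P(banded | each) = Sp. lutea 0.08, Sp. alba 0.44, Sp. caerulea 0.05.
Compute prior × likelihood for every hypothesis:
  Sp. lutea: 0.16 × 0.08 = 0.0128
  Sp. alba: 0.74 × 0.44 = 0.3256
  Sp. caerulea: 0.1 × 0.05 = 0.005
Total = 0.3434.
P(Sp. lutea | evidence) = 0.0128 / 0.3434 ≈ 0.037.

0.037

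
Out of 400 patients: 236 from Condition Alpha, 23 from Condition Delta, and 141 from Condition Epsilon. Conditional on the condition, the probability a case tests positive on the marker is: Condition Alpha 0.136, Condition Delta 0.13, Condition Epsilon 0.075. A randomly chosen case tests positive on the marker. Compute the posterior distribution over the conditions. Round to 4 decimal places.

Prior × likelihood for each hypothesis:
  Condition Alpha: 0.59 × 0.136 = 0.08024
  Condition Delta: 0.0575 × 0.13 = 0.007475
  Condition Epsilon: 0.3525 × 0.075 = 0.0264375
Sum = 0.1141525.
P(Condition Alpha | marker-positive) = 0.08024/0.1141525 ≈ 0.7029
P(Condition Delta | marker-positive) = 0.007475/0.1141525 ≈ 0.0655
P(Condition Epsilon | marker-positive) = 0.0264375/0.1141525 ≈ 0.2316

Condition Alpha 0.7029, Condition Delta 0.0655, Condition Epsilon 0.2316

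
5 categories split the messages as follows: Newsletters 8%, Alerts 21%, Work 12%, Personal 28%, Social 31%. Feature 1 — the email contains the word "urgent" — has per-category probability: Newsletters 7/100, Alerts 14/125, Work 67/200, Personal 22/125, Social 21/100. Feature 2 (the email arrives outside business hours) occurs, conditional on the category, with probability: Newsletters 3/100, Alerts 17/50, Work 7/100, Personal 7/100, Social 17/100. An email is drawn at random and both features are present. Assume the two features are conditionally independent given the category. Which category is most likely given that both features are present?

Social

Prior × likelihood for each hypothesis:
  Newsletters: 0.08 × 0.07 × 0.03 = 0.000168
  Alerts: 0.21 × 0.112 × 0.34 = 0.0079968
  Work: 0.12 × 0.335 × 0.07 = 0.002814
  Personal: 0.28 × 0.176 × 0.07 = 0.0034496
  Social: 0.31 × 0.21 × 0.17 = 0.011067
Normalizing constant = 0.0254954.
Largest term belongs to Social, so Social is most probable.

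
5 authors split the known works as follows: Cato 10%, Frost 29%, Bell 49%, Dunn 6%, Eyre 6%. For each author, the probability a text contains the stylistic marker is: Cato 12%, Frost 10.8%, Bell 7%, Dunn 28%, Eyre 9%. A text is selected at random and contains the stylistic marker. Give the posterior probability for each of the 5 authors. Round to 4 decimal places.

Cato 0.1202, Frost 0.3138, Bell 0.3436, Dunn 0.1683, Eyre 0.0541

Prior × likelihood for each hypothesis:
  Cato: 0.1 × 0.12 = 0.012
  Frost: 0.29 × 0.108 = 0.03132
  Bell: 0.49 × 0.07 = 0.0343
  Dunn: 0.06 × 0.28 = 0.0168
  Eyre: 0.06 × 0.09 = 0.0054
Sum = 0.09982.
P(Cato | marker) = 0.012/0.09982 ≈ 0.1202
P(Frost | marker) = 0.03132/0.09982 ≈ 0.3138
P(Bell | marker) = 0.0343/0.09982 ≈ 0.3436
P(Dunn | marker) = 0.0168/0.09982 ≈ 0.1683
P(Eyre | marker) = 0.0054/0.09982 ≈ 0.0541
(Check: 0.1202+0.3138+0.3436+0.1683+0.0541 = 1.0000.)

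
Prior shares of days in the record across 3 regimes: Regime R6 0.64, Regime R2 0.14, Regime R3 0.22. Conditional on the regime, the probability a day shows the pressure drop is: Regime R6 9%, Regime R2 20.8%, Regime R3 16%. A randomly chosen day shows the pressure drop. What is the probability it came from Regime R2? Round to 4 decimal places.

0.2388

By Bayes' rule, posterior ∝ prior × likelihood:
  Regime R6: 0.64 × 0.09 = 0.0576
  Regime R2: 0.14 × 0.208 = 0.02912
  Regime R3: 0.22 × 0.16 = 0.0352
Sum = 0.12192.
P(Regime R2 | evidence) = 0.02912 / 0.12192 ≈ 0.2388.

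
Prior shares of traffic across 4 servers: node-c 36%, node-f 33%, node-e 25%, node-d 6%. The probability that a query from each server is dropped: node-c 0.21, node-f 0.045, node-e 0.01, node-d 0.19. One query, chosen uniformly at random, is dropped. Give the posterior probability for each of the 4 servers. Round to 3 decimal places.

Compute prior × likelihood for every hypothesis:
  node-c: 0.36 × 0.21 = 0.0756
  node-f: 0.33 × 0.045 = 0.01485
  node-e: 0.25 × 0.01 = 0.0025
  node-d: 0.06 × 0.19 = 0.0114
Total = 0.10435.
P(node-c | dropped) = 0.0756/0.10435 ≈ 0.724
P(node-f | dropped) = 0.01485/0.10435 ≈ 0.142
P(node-e | dropped) = 0.0025/0.10435 ≈ 0.024
P(node-d | dropped) = 0.0114/0.10435 ≈ 0.109
(Check: 0.724+0.142+0.024+0.109 = 0.999.)

node-c 0.724, node-f 0.142, node-e 0.024, node-d 0.109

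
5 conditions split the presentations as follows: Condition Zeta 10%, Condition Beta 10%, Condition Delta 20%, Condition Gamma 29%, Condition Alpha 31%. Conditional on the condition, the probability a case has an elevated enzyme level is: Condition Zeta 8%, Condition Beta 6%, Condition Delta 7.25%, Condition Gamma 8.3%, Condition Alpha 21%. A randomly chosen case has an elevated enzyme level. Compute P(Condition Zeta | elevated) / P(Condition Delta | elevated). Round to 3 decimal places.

0.552

Unnormalized posteriors (prior × likelihood):
  Condition Zeta: 0.1 × 0.08 = 0.008
  Condition Beta: 0.1 × 0.06 = 0.006
  Condition Delta: 0.2 × 0.0725 = 0.0145
  Condition Gamma: 0.29 × 0.083 = 0.02407
  Condition Alpha: 0.31 × 0.21 = 0.0651
Normalizing constant = 0.11767.
The ratio is 0.008 / 0.0145 (the normalizer cancels) = 0.552.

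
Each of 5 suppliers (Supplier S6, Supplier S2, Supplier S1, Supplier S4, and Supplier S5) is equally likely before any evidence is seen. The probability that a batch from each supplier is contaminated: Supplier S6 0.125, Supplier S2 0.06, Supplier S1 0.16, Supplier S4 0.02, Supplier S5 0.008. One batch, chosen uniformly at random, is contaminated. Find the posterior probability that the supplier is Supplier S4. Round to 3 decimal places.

0.054

With a uniform prior (1/5 each), posterior ∝ likelihood:
  Supplier S6: 0.125
  Supplier S2: 0.06
  Supplier S1: 0.16
  Supplier S4: 0.02
  Supplier S5: 0.008
Total = 0.373.
P(Supplier S4 | evidence) = 0.02 / 0.373 ≈ 0.054.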